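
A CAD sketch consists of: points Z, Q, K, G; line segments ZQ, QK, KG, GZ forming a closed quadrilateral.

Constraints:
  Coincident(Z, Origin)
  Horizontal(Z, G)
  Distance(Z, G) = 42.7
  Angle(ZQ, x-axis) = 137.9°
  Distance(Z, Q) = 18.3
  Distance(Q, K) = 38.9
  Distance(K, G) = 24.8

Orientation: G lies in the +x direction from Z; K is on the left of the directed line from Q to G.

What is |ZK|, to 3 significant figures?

30.4

Checks: |QK| = 38.90 ✓; |KG| = 24.80 ✓.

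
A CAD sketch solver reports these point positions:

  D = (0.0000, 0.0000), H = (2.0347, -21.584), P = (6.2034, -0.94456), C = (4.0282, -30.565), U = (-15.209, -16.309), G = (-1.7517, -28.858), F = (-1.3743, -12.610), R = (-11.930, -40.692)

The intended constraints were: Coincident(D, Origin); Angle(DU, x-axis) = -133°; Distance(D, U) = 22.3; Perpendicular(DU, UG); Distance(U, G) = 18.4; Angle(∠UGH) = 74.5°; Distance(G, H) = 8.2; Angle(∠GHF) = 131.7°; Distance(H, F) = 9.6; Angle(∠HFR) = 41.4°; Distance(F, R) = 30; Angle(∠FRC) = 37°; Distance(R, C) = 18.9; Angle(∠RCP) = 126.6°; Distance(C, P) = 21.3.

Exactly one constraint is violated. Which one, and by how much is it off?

Distance(C, P) = 21.3 — off by 8.40.

D = (0.00, 0.00) ✓; DU at -133.0° ✓; |DU| = 22.30 ✓; ∠(DU, UG) = 90.00° ✓; |UG| = 18.40 ✓; ∠UGH = 74.50° ✓; |GH| = 8.200 ✓; ∠GHF = 131.7° ✓; |HF| = 9.600 ✓; ∠HFR = 41.40° ✓; |FR| = 30.00 ✓; ∠FRC = 37.00° ✓; |RC| = 18.90 ✓; ∠RCP = 126.6° ✓; |CP| = 29.70 ✗.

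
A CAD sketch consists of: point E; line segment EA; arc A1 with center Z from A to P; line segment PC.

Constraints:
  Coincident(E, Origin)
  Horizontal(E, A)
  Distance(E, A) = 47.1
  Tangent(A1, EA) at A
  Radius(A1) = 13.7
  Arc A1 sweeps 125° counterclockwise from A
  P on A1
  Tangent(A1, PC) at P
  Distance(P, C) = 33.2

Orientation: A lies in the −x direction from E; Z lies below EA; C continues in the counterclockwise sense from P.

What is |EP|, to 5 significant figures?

62.179

E is at the origin; EA is horizontal with |EA| = 47.1 and A on the −x side, so A = (-47.100, 0.0000). The tangent condition forces ZA to be normal to EA, so Z = A + (0, -13.7) = (-47.100, -13.700). On A1, A sits at bearing 90° from Z; a 125° counterclockwise sweep puts P at bearing 215°, so P = Z + 13.7·(cos 215°, sin 215°) = (-58.322, -21.558). Then |EP| = |P − E| = 62.179.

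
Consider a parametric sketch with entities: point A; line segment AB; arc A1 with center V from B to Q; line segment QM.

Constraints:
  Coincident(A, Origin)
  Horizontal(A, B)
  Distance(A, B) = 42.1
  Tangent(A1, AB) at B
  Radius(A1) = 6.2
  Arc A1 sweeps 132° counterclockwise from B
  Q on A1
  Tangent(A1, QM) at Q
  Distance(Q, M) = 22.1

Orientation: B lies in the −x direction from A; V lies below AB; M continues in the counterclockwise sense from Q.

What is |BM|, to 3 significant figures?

28.6

A is at the origin; AB is horizontal with |AB| = 42.1 and B on the −x side, so B = (-42.1, 0.00). A1 meets AB tangentially, so VB is at right angles to AB, so V = B + (0, -6.2) = (-42.1, -6.20). On A1, B sits at bearing 90° from V; a 132° counterclockwise sweep puts Q at bearing 222°, so Q = V + 6.2·(cos 222°, sin 222°) = (-46.7, -10.3). A1 meets QM tangentially, so VQ is at right angles to QM, so QM runs along (−sin 222°, cos 222°); with |QM| = 22.1, M = (-31.9, -26.8). Then |BM| = |M − B| = 28.6.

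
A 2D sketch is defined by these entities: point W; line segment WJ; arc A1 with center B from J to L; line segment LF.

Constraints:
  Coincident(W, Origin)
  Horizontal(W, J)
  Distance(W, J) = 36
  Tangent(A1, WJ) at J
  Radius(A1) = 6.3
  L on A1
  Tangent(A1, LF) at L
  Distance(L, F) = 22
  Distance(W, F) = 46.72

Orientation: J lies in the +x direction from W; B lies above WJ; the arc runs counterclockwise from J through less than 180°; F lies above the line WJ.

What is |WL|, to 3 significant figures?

42.8

W is at the origin; WJ is horizontal with |WJ| = 36.0 and J on the +x side, so J = (36.0, 0.00). Tangency of A1 to WJ means the radius BJ is perpendicular to WJ, so B = J + (0, 6.3) = (36.0, 6.30). Since BL ⟂ LF (tangency), |BF| = √(6.3² + 22.0²) = 22.9 regardless of where L sits on A1. So F lies on both circle(W, 46.72) and circle(B, 22.9); the above-WJ intersection is F = (36.5, 29.2). L is the foot of the tangent from F: L = (42.1, 7.90).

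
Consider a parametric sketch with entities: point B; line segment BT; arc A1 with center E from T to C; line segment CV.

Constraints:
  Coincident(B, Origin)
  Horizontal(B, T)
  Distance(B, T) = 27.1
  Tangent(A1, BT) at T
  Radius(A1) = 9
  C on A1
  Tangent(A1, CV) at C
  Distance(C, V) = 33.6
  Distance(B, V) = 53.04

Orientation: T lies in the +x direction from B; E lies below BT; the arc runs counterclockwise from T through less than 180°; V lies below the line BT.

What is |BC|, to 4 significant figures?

22.21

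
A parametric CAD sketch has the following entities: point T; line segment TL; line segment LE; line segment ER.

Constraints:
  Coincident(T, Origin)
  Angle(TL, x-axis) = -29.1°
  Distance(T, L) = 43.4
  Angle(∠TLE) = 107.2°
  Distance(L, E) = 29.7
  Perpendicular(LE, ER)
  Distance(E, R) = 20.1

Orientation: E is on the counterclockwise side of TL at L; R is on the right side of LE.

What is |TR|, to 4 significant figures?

74.82

T is at the origin; TL runs at -29.1° with length 43.4, so L = 43.4·(cos -29.1°, sin -29.1°) = (37.92, -21.11). ∠TLE = 107.2°, so LE runs at -29.1° + (180° − 107.2°) = 43.70° from the x-axis; with |LE| = 29.7, E = L + 29.7·(cos 43.70°, sin 43.70°) = (59.39, -0.5877). The perpendicularity gives ER at right angles to LE; with |ER| = 20.1 on the right of LE, R = E + 20.1·(0.6909, -0.7230) = (73.28, -15.12). Then |TR| = |R − T| = 74.82.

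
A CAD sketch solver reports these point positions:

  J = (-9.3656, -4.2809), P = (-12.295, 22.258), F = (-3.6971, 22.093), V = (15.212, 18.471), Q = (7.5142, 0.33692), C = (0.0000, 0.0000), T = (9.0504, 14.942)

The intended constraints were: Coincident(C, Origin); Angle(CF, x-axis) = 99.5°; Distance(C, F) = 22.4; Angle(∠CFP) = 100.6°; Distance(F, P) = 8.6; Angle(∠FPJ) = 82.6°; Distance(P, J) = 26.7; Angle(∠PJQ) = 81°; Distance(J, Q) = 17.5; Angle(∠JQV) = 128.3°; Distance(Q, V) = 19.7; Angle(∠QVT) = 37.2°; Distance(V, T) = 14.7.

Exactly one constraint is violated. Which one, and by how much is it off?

Distance(V, T) = 14.7 — off by 7.60.

C = (0.00, 0.00) ✓; CF at 99.50° ✓; |CF| = 22.40 ✓; ∠CFP = 100.6° ✓; |FP| = 8.599 ✓; ∠FPJ = 82.60° ✓; |PJ| = 26.70 ✓; ∠PJQ = 81.00° ✓; |JQ| = 17.50 ✓; ∠JQV = 128.3° ✓; |QV| = 19.70 ✓; ∠QVT = 37.20° ✓; |VT| = 7.101 ✗.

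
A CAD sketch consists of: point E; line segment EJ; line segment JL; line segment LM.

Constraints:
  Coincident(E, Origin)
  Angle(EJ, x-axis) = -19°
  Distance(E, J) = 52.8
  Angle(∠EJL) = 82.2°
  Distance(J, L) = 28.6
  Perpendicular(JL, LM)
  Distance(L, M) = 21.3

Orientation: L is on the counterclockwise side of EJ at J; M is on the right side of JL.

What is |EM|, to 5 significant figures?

76.669

E is at the origin; EJ runs at -19.0° with length 52.8, so J = 52.8·(cos -19.0°, sin -19.0°) = (49.923, -17.190). ∠EJL = 82.2°, so JL runs at -19.0° + (180° − 82.2°) = 78.800° from the x-axis; with |JL| = 28.6, L = J + 28.6·(cos 78.800°, sin 78.800°) = (55.478, 10.865). JL ⟂ LM; with |LM| = 21.3 on the right of JL, M = L + 21.3·(0.98096, -0.19423) = (76.373, 6.7281). Then |EM| = |M − E| = 76.669.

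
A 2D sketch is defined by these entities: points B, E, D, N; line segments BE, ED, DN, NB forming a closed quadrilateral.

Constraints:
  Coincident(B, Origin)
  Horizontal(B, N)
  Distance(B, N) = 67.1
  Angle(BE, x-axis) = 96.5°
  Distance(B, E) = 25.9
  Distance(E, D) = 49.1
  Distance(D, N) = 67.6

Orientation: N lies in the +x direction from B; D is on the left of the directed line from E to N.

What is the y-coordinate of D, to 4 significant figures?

58.66

B is at the origin; B and N share the same y with |BN| = 67.1 and N in +x, so N = (67.1, 0). BE runs at 96.5° with |BE| = 25.9, so E = (-2.932, 25.73). D is determined by |ED| = 49.1 and |DN| = 67.6 together: it lies at the intersection of circle(E, 49.1) and circle(N, 67.6). With |EN| = 74.61, the foot of the radical line on EN is 22.84 from E and the perpendicular offset is √(49.1² − 22.84²) = 43.47. Taking the left-of-EN solution: D = (33.50, 58.66).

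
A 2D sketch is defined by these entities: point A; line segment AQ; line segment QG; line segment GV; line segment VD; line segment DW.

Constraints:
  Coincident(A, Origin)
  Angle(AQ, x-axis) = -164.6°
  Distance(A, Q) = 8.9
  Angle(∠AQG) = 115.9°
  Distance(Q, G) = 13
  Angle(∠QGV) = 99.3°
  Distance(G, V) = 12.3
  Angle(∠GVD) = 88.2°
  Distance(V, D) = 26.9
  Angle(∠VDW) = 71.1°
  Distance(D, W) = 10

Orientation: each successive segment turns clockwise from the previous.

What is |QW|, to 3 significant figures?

11.3

∠GVD = 88.2° gives VD at -41.2° from the x-axis; with |VD| = 26.9, D = (10.9, -0.811). ∠VDW = 71.1° gives DW at -150° from the x-axis; with |DW| = 10.0, W = (2.22, -5.80). Then |QW| = |W − Q| = 11.3.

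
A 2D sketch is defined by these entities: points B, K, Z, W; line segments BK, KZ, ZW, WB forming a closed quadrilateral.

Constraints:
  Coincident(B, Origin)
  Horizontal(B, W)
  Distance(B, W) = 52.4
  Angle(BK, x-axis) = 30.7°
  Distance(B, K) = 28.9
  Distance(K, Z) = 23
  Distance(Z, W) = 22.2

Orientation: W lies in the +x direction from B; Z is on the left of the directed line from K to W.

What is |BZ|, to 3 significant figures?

51.5

Checks: |KZ| = 23.00 ✓; |ZW| = 22.20 ✓.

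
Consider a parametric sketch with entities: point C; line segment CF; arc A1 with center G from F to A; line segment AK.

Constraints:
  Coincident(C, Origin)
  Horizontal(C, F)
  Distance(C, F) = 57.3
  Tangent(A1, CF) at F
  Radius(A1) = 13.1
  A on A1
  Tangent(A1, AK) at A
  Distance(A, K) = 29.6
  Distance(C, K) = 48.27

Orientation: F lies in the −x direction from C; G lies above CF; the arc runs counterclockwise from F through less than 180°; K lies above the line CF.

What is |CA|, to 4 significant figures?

45.98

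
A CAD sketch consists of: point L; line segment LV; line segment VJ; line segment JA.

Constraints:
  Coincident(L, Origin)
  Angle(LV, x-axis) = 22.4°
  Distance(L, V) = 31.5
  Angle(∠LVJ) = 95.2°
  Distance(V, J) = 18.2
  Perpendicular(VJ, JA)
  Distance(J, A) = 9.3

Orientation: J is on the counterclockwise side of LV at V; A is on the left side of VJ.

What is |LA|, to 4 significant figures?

30.50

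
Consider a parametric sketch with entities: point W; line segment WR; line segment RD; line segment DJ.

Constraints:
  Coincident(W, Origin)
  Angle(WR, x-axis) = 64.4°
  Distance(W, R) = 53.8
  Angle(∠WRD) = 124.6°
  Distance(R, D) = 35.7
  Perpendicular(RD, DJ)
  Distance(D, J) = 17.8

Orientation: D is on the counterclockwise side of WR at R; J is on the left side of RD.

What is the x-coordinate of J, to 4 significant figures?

-9.942

W is at the origin; WR runs at 64.4° with length 53.8, so R = 53.8·(cos 64.4°, sin 64.4°) = (23.25, 48.52). ∠WRD = 124.6°, so RD runs at 64.4° + (180° − 124.6°) = 119.8° from the x-axis; with |RD| = 35.7, D = R + 35.7·(cos 119.8°, sin 119.8°) = (5.504, 79.50). RD is perpendicular to DJ; with |DJ| = 17.8 on the left of RD, J = D + 17.8·(-0.8678, -0.4970) = (-9.942, 70.65). So J.x = -9.942.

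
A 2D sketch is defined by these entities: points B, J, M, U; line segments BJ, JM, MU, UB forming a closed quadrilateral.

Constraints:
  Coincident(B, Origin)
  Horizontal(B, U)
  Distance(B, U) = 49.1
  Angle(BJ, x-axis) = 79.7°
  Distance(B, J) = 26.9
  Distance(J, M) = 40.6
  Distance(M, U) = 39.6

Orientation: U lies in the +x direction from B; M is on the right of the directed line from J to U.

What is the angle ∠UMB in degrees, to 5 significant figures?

111.36°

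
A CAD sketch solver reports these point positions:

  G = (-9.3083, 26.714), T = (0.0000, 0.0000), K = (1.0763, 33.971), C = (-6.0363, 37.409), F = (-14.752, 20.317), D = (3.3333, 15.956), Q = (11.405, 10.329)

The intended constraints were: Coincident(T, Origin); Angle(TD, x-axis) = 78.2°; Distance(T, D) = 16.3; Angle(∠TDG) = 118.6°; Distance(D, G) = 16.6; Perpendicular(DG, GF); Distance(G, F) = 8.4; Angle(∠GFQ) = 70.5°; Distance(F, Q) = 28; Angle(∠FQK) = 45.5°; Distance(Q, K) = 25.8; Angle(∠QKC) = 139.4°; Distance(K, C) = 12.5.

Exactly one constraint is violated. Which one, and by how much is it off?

Distance(K, C) = 12.5 — off by 4.60.

T = (0.00, 0.00) ✓; TD at 78.20° ✓; |TD| = 16.30 ✓; ∠TDG = 118.6° ✓; |DG| = 16.60 ✓; ∠(DG, GF) = 90.00° ✓; |GF| = 8.400 ✓; ∠GFQ = 70.50° ✓; |FQ| = 28.00 ✓; ∠FQK = 45.50° ✓; |QK| = 25.80 ✓; ∠QKC = 139.4° ✓; |KC| = 7.900 ✗.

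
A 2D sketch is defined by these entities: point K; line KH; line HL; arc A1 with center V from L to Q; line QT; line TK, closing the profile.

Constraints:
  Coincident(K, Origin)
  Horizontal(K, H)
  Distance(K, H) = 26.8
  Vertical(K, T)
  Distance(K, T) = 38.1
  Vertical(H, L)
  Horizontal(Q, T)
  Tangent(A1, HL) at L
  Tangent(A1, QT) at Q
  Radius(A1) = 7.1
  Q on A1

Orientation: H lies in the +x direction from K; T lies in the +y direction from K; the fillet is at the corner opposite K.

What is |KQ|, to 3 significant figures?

42.9

K is at the origin; KH is horizontal with |KH| = 26.8 and H on the +x side, so H = (26.8, 0.00). K and T share the same x with |KT| = 38.1 and T on the +y side, so T = (0.00, 38.1). The virtual corner opposite K is at (26.8, 38.1). The tangent condition forces VL to be normal to HL and tangency of A1 to QT means the radius VQ is perpendicular to QT, with radius 7.1, so the center V sits 7.1 in from both sides at V = (19.7, 31.0). That places the tangent points at L = (26.8, 31.0) on HL and Q = (19.7, 38.1) on QT. Then |KQ| = |Q − K| = 42.9.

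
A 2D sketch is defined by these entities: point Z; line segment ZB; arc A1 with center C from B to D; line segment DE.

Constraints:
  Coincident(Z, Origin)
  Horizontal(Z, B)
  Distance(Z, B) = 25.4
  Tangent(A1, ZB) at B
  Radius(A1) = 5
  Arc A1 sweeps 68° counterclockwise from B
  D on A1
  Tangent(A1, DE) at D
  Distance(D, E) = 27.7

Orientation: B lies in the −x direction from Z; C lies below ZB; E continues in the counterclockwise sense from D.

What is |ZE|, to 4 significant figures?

49.63

Z is at the origin; Z and B share the same y with |ZB| = 25.4 and B on the −x side, so B = (-25.40, 0.000). The tangent condition forces CB to be normal to ZB, so C = B + (0, -5) = (-25.40, -5.000). On A1, B sits at bearing 90° from C; a 68° counterclockwise sweep puts D at bearing 158°, so D = C + 5.0·(cos 158°, sin 158°) = (-30.04, -3.127). Tangency of A1 to DE means the radius CD is perpendicular to DE, so DE runs along (−sin 158°, cos 158°); with |DE| = 27.7, E = (-40.41, -28.81). Then |ZE| = |E − Z| = 49.63.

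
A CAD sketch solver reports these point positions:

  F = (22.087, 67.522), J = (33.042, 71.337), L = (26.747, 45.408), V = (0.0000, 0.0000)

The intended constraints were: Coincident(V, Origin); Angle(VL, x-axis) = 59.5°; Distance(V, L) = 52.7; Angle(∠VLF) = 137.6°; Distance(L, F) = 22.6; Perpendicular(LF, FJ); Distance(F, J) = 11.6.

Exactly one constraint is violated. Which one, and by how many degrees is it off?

Perpendicular(LF, FJ) — off by 7.30°.

V = (0.00, 0.00) ✓; VL at 59.50° ✓; |VL| = 52.70 ✓; ∠VLF = 137.6° ✓; |LF| = 22.60 ✓; ∠(LF, FJ) = 82.70° ✗; |FJ| = 11.60 ✓.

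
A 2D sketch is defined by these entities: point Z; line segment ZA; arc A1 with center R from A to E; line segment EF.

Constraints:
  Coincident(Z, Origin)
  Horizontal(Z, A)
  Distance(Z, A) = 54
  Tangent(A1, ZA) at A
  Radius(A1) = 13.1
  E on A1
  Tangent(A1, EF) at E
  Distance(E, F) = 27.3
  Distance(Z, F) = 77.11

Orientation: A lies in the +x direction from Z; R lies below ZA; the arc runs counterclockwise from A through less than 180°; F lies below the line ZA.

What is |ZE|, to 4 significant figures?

50.50

Z is at the origin; ZA is horizontal with |ZA| = 54.0 and A on the +x side, so A = (54.00, 0.000). The tangent condition forces RA to be normal to ZA, so R = A + (0, -13.1) = (54.00, -13.10). Since RE ⟂ EF (tangency), |RF| = √(13.1² + 27.3²) = 30.28 regardless of where E sits on A1. So F lies on both circle(Z, 77.11) and circle(R, 30.28); the below-ZA intersection is F = (65.15, -41.25). E is the foot of the tangent from F: E = (45.10, -22.72).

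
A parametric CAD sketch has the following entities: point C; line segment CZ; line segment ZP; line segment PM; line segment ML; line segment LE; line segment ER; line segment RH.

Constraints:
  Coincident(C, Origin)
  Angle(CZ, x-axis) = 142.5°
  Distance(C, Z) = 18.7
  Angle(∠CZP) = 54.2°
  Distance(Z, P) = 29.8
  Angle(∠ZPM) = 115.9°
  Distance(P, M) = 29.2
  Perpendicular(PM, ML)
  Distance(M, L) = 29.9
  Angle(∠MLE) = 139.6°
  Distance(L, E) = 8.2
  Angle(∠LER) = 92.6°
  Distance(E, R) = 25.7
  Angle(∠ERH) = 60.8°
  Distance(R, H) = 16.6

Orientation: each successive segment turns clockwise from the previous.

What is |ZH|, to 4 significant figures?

34.39

C is at the origin; CZ runs at 142.5° with length 18.7, so Z = (-14.84, 11.38). ∠CZP = 54.2° gives ZP at 16.70° from the x-axis; with |ZP| = 29.8, P = (13.71, 19.95). ∠ZPM = 115.9° gives PM at -47.40° from the x-axis; with |PM| = 29.2, M = (33.47, -1.547). PM is perpendicular to ML, so ML runs at -137.4°; with |ML| = 29.9, L = (11.46, -21.79). ∠MLE = 139.6° gives LE at -177.8° from the x-axis; with |LE| = 8.2, E = (3.269, -22.10). ∠LER = 92.6° gives ER at 94.80° from the x-axis; with |ER| = 25.7, R = (1.118, 3.510). ∠ERH = 60.8° gives RH at -24.40° from the x-axis; with |RH| = 16.6, H = (16.24, -3.348). Then |ZH| = |H − Z| = 34.39.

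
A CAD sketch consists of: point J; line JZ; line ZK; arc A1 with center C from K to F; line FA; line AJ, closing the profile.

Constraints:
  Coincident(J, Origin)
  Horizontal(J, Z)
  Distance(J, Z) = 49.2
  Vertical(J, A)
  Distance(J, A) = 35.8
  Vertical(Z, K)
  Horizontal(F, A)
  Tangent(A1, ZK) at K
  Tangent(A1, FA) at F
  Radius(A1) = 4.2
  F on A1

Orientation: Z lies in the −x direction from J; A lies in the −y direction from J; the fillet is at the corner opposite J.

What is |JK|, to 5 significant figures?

58.474

J is at the origin; J and Z share the same y with |JZ| = 49.2 and Z on the −x side, so Z = (-49.200, 0.0000). J and A share the same x with |JA| = 35.8 and A on the −y side, so A = (0.0000, -35.800). The virtual corner opposite J is at (-49.200, -35.800). The tangent condition forces CK to be normal to ZK and the tangent condition forces CF to be normal to FA, with radius 4.2, so the center C sits 4.2 in from both sides at C = (-45.000, -31.600). That places the tangent points at K = (-49.200, -31.600) on ZK and F = (-45.000, -35.800) on FA. Then |JK| = |K − J| = 58.474.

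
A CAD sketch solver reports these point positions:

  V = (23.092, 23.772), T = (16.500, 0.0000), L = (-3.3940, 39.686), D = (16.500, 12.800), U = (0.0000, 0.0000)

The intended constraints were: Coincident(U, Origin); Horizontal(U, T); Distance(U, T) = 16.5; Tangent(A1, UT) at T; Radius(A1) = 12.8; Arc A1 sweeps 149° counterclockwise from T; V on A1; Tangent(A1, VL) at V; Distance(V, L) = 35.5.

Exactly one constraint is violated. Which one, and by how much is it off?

Distance(V, L) = 35.5 — off by 4.60.

U = (0.00, 0.00) ✓; U.y = 0.00, T.y = 0.00 ✓; |UT| = 16.50 ✓; ∠(DT, TU) = 90.00° ✓; |DT| = 12.80 ✓; bearing(D→V) − bearing(D→T) = 149.0° ✓; |DV| = 12.80 ✓; ∠(DV, VL) = 90.00° ✓; |VL| = 30.90 ✗.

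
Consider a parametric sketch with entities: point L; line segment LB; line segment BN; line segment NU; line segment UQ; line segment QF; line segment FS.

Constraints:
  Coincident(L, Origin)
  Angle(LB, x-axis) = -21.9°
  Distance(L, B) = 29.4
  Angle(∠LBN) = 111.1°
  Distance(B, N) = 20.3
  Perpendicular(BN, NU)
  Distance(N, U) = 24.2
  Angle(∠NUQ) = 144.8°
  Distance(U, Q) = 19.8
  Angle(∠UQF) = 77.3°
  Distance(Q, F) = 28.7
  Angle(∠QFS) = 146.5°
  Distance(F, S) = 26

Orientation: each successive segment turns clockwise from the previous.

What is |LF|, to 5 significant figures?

8.3472

L is at the origin; LB runs at -21.9° with length 29.4, so B = (27.278, -10.966). ∠LBN = 111.1° gives BN at -90.800° from the x-axis; with |BN| = 20.3, N = (26.995, -31.264). BN ⟂ NU, so NU runs at 179.20°; with |NU| = 24.2, U = (2.7973, -30.926). ∠NUQ = 144.8° gives UQ at 144.00° from the x-axis; with |UQ| = 19.8, Q = (-13.221, -19.288). ∠UQF = 77.3° gives QF at 41.300° from the x-axis; with |QF| = 28.7, F = (8.3401, -0.34578). Then |LF| = |F − L| = 8.3472.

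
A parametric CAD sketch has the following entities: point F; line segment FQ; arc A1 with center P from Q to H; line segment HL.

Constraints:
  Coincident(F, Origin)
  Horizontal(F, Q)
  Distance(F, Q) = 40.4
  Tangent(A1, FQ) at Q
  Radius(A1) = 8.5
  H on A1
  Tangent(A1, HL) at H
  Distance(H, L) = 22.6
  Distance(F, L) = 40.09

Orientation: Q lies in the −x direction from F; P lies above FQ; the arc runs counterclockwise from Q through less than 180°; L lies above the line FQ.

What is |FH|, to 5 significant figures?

32.785

Checks: F.y = 0.00, Q.y = 0.00 ✓; |PH| = 8.500 ✓; ∠(PH, HL) = 90.00° ✓; |HL| = 22.60 ✓; |FL| = 40.09 ✓.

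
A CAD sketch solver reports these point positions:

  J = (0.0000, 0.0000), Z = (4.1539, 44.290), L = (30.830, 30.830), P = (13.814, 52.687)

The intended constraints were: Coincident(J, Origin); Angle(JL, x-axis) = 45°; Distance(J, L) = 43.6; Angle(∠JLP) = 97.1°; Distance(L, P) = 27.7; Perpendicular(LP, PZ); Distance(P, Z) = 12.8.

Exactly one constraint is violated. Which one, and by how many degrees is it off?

Perpendicular(LP, PZ) — off by 3.10°.

J = (0.00, 0.00) ✓; JL at 45.00° ✓; |JL| = 43.60 ✓; ∠JLP = 97.10° ✓; |LP| = 27.70 ✓; ∠(LP, PZ) = 93.10° ✗; |PZ| = 12.80 ✓.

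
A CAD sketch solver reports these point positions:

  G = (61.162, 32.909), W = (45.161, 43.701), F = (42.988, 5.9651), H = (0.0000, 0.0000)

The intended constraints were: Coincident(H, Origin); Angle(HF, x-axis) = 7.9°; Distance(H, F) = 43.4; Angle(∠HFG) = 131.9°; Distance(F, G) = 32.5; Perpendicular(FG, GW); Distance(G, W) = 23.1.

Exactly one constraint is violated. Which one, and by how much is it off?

Distance(G, W) = 23.1 — off by 3.80.

H = (0.00, 0.00) ✓; HF at 7.900° ✓; |HF| = 43.40 ✓; ∠HFG = 131.9° ✓; |FG| = 32.50 ✓; ∠(FG, GW) = 90.00° ✓; |GW| = 19.30 ✗.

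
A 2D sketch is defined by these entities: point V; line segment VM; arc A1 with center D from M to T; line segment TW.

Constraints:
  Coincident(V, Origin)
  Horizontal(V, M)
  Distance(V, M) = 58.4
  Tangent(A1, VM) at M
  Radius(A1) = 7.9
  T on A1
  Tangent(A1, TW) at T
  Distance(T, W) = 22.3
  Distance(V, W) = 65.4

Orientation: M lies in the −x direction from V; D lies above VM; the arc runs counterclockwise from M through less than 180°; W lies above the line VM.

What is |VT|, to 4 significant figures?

51.85

V is at the origin; V and M share the same y with |VM| = 58.4 and M on the −x side, so M = (-58.40, 0.000). The tangent condition forces DM to be normal to VM, so D = M + (0, 7.9) = (-58.40, 7.900). Since DT ⟂ TW (tangency), |DW| = √(7.9² + 22.3²) = 23.66 regardless of where T sits on A1. So W lies on both circle(V, 65.4) and circle(D, 23.66); the above-VM intersection is W = (-57.30, 31.53). T is the foot of the tangent from W: T = (-50.84, 10.19).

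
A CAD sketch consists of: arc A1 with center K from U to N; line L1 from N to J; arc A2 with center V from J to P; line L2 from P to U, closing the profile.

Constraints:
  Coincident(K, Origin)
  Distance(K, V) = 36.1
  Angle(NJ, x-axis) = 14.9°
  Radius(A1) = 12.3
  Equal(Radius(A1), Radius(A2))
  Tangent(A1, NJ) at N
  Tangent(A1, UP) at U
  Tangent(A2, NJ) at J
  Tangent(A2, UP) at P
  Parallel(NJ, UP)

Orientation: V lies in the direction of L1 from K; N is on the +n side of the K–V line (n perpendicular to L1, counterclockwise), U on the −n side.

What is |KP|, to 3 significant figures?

38.1

The slot axis is L1's direction at 14.9°, so u = (cos 14.9°, sin 14.9°) = (0.966, 0.257) and n = (−sin 14.9°, cos 14.9°) = (-0.257, 0.966). K is at the origin and V lies 36.1 along u from K, so V = 36.1·u = (34.9, 9.28). Tangency of A1 to both parallel lines with radius 12.3 puts N and U at K ± 12.3·n: N = (-3.16, 11.9), U = (3.16, -11.9). Equal radii place J and P the same way about V: J = V + 12.3·n = (31.7, 21.2), P = V − 12.3·n = (38.0, -2.60). Then |KP| = |P − K| = 38.1.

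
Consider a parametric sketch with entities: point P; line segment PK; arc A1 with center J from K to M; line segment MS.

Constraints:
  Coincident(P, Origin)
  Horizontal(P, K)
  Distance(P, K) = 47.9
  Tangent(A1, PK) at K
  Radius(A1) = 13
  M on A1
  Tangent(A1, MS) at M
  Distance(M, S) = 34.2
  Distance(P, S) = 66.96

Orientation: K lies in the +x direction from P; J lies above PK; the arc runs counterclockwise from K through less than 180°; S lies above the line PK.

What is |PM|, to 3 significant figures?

62.5

P is at the origin; PK is horizontal with |PK| = 47.9 and K on the +x side, so K = (47.9, 0.00). The tangent condition forces JK to be normal to PK, so J = K + (0, 13) = (47.9, 13.0). Since JM ⟂ MS (tangency), |JS| = √(13.0² + 34.2²) = 36.6 regardless of where M sits on A1. So S lies on both circle(P, 66.96) and circle(J, 36.6); the above-PK intersection is S = (45.1, 49.5). M is the foot of the tangent from S: M = (59.7, 18.5).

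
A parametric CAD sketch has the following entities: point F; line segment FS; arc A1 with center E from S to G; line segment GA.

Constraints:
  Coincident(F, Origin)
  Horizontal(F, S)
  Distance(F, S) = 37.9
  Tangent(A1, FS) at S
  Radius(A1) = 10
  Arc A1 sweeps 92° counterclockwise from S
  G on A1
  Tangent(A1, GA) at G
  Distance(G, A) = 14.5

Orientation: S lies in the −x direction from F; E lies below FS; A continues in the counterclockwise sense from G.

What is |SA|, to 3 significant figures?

26.6

F is at the origin; FS is horizontal with |FS| = 37.9 and S on the −x side, so S = (-37.9, 0.00). A1 meets FS tangentially, so ES is at right angles to FS, so E = S + (0, -10) = (-37.9, -10.0). On A1, S sits at bearing 90° from E; a 92° counterclockwise sweep puts G at bearing 182°, so G = E + 10.0·(cos 182°, sin 182°) = (-47.9, -10.3). A1 meets GA tangentially, so EG is at right angles to GA, so GA runs along (−sin 182°, cos 182°); with |GA| = 14.5, A = (-47.4, -24.8). Then |SA| = |A − S| = 26.6.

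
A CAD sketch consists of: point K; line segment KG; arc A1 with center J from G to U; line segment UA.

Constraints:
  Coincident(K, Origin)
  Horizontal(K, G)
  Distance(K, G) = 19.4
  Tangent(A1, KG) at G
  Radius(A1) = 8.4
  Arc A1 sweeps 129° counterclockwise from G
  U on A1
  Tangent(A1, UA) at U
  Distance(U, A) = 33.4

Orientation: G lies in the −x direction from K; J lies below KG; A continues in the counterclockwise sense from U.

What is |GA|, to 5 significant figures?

42.209

On A1, G sits at bearing 90° from J; a 129° counterclockwise sweep puts U at bearing 219°, so U = J + 8.4·(cos 219°, sin 219°) = (-25.928, -13.686). Since A1 is tangent to UA there, JU ⟂ UA, so UA runs along (−sin 219°, cos 219°); with |UA| = 33.4, A = (-4.9087, -39.643). Then |GA| = |A − G| = 42.209.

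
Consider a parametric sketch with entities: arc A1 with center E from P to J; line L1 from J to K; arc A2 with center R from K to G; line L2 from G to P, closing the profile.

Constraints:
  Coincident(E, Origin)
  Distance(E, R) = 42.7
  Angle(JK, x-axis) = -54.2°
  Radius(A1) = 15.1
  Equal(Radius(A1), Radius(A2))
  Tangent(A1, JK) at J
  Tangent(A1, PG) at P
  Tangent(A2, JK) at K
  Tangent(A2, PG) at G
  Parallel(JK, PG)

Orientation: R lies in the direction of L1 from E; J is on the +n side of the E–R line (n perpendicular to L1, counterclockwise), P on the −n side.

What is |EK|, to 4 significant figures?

45.29

The slot axis is L1's direction at -54.2°, so u = (cos -54.2°, sin -54.2°) = (0.5850, -0.8111) and n = (−sin -54.2°, cos -54.2°) = (0.8111, 0.5850). E is at the origin and R lies 42.7 along u from E, so R = 42.7·u = (24.98, -34.63). Tangency of A1 to both parallel lines with radius 15.1 puts J and P at E ± 15.1·n: J = (12.25, 8.833), P = (-12.25, -8.833). Equal radii place K and G the same way about R: K = R + 15.1·n = (37.22, -25.80), G = R − 15.1·n = (12.73, -43.47). Then |EK| = |K − E| = 45.29.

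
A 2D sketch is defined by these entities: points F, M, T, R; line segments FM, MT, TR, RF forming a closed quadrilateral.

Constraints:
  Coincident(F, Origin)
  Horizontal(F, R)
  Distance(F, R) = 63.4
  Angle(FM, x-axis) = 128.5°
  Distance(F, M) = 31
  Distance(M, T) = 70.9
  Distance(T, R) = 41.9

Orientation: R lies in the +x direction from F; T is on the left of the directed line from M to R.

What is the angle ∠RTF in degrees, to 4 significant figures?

70.31°

Checks: |MT| = 70.90 ✓; |TR| = 41.90 ✓.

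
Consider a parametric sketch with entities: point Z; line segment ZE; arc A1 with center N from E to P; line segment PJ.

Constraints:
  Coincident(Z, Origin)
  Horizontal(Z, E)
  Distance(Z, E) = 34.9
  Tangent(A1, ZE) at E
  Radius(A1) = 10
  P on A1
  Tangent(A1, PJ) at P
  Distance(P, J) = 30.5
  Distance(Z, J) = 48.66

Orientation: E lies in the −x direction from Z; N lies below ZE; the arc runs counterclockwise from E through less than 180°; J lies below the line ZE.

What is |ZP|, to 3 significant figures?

45.9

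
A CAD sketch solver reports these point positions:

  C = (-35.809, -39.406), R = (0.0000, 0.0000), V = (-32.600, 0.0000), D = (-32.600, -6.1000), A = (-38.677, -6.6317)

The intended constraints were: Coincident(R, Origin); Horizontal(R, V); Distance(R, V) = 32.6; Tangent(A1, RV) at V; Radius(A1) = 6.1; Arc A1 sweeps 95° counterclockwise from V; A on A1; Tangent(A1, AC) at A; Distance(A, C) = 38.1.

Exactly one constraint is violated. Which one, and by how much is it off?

Distance(A, C) = 38.1 — off by 5.20.

R = (0.00, 0.00) ✓; R.y = 0.00, V.y = 0.00 ✓; |RV| = 32.60 ✓; ∠(DV, VR) = 90.00° ✓; |DV| = 6.100 ✓; bearing(D→A) − bearing(D→V) = 95.00° ✓; |DA| = 6.100 ✓; ∠(DA, AC) = 90.00° ✓; |AC| = 32.90 ✗.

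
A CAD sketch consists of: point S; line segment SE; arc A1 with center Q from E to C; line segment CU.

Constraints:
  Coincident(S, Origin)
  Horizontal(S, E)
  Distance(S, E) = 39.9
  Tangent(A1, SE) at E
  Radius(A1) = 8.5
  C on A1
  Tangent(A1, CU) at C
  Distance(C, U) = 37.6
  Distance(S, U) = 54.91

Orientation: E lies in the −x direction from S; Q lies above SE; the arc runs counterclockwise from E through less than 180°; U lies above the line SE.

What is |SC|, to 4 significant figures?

32.47

Checks: S = (0.00, 0.00) ✓; |QC| = 8.500 ✓; ∠(QC, CU) = 90.00° ✓; |CU| = 37.60 ✓; |SU| = 54.91 ✓.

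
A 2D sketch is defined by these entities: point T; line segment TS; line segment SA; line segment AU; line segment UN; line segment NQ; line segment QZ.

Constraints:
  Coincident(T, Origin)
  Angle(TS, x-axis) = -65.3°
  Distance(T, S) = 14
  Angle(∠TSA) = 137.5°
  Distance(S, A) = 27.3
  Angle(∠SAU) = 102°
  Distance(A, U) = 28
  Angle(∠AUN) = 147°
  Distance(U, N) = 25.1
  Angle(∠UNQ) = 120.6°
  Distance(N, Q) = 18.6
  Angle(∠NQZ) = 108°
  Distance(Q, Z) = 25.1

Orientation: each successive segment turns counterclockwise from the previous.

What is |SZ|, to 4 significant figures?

32.21

T is at the origin; TS runs at -65.3° with length 14.0, so S = (5.850, -12.72). ∠TSA = 137.5° gives SA at -22.80° from the x-axis; with |SA| = 27.3, A = (31.02, -23.30). ∠SAU = 102.0° gives AU at 55.20° from the x-axis; with |AU| = 28.0, U = (47.00, -0.3061). ∠AUN = 147.0° gives UN at 88.20° from the x-axis; with |UN| = 25.1, N = (47.79, 24.78). ∠UNQ = 120.6° gives NQ at 147.6° from the x-axis; with |NQ| = 18.6, Q = (32.08, 34.75). ∠NQZ = 108.0° gives QZ at -140.4° from the x-axis; with |QZ| = 25.1, Z = (12.74, 18.75). Then |SZ| = |Z − S| = 32.21.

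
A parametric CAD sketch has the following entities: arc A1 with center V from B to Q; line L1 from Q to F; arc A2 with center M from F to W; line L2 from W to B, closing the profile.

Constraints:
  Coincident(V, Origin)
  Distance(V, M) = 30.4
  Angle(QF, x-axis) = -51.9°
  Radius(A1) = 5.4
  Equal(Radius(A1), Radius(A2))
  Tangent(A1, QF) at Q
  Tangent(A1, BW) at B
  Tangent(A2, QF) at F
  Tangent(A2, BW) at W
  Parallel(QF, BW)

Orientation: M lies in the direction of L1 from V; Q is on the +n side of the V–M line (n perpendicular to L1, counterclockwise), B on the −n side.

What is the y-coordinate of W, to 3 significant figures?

-27.3

Tangency of A1 to both parallel lines with radius 5.4 puts Q and B at V ± 5.4·n: Q = (4.25, 3.33), B = (-4.25, -3.33). Equal radii place F and W the same way about M: F = M + 5.4·n = (23.0, -20.6), W = M − 5.4·n = (14.5, -27.3). So W.y = -27.3.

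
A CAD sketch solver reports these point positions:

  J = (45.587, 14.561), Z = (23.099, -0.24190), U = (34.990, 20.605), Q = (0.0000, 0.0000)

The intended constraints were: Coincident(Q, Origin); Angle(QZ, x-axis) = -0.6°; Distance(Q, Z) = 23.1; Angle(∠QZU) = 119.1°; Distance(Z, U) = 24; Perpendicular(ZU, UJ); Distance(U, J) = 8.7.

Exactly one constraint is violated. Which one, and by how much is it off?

Distance(U, J) = 8.7 — off by 3.50.

Q = (0.00, 0.00) ✓; QZ at -0.6000° ✓; |QZ| = 23.10 ✓; ∠QZU = 119.1° ✓; |ZU| = 24.00 ✓; ∠(ZU, UJ) = 90.00° ✓; |UJ| = 12.20 ✗.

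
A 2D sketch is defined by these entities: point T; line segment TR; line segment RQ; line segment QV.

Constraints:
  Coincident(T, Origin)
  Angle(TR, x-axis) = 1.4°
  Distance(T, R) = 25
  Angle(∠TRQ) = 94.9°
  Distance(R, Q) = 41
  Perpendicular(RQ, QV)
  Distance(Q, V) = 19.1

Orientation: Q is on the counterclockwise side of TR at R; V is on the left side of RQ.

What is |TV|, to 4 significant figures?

43.52

T is at the origin; TR runs at 1.4° with length 25.0, so R = 25.0·(cos 1.4°, sin 1.4°) = (24.99, 0.6108). ∠TRQ = 94.9°, so RQ runs at 1.4° + (180° − 94.9°) = 86.50° from the x-axis; with |RQ| = 41.0, Q = R + 41.0·(cos 86.50°, sin 86.50°) = (27.50, 41.53). RQ is perpendicular to QV; with |QV| = 19.1 on the left of RQ, V = Q + 19.1·(-0.9981, 0.06105) = (8.431, 42.70). Then |TV| = |V − T| = 43.52.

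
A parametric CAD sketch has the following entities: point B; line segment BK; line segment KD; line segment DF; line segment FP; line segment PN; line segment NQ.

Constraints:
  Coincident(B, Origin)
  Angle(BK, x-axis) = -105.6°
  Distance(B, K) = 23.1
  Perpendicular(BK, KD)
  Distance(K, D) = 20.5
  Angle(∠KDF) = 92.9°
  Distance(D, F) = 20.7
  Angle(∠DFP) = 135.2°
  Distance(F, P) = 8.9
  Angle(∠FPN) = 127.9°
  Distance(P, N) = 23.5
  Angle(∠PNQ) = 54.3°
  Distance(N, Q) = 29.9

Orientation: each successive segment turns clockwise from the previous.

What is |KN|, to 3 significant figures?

26.8

B is at the origin; BK runs at -105.6° with length 23.1, so K = (-6.21, -22.2). BK ⟂ KD, so KD runs at 164°; with |KD| = 20.5, D = (-26.0, -16.7). ∠KDF = 92.9° gives DF at 77.3° from the x-axis; with |DF| = 20.7, F = (-21.4, 3.46). ∠DFP = 135.2° gives FP at 32.5° from the x-axis; with |FP| = 8.9, P = (-13.9, 8.24). ∠FPN = 127.9° gives PN at -19.6° from the x-axis; with |PN| = 23.5, N = (8.24, 0.356). Then |KN| = |N − K| = 26.8.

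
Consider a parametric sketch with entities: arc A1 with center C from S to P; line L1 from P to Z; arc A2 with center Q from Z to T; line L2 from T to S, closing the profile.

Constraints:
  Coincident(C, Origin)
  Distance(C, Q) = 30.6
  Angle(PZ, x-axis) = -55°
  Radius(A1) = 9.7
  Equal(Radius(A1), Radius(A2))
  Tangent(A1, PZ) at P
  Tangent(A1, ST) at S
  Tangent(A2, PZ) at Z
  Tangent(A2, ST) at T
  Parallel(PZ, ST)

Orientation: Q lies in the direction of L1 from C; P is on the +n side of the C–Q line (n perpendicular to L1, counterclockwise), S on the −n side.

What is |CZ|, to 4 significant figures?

32.10

The slot axis is L1's direction at -55.0°, so u = (cos -55.0°, sin -55.0°) = (0.5736, -0.8192) and n = (−sin -55.0°, cos -55.0°) = (0.8192, 0.5736). C is at the origin and Q lies 30.6 along u from C, so Q = 30.6·u = (17.55, -25.07). Tangency of A1 to both parallel lines with radius 9.7 puts P and S at C ± 9.7·n: P = (7.946, 5.564), S = (-7.946, -5.564). Equal radii place Z and T the same way about Q: Z = Q + 9.7·n = (25.50, -19.50), T = Q − 9.7·n = (9.606, -30.63). Then |CZ| = |Z − C| = 32.10.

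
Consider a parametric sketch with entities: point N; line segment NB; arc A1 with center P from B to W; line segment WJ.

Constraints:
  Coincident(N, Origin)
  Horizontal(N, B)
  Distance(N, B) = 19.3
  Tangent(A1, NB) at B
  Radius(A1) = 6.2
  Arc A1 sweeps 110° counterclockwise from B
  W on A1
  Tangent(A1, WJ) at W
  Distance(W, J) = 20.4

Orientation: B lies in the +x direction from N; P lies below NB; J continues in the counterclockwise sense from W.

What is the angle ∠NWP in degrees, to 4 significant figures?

128.3°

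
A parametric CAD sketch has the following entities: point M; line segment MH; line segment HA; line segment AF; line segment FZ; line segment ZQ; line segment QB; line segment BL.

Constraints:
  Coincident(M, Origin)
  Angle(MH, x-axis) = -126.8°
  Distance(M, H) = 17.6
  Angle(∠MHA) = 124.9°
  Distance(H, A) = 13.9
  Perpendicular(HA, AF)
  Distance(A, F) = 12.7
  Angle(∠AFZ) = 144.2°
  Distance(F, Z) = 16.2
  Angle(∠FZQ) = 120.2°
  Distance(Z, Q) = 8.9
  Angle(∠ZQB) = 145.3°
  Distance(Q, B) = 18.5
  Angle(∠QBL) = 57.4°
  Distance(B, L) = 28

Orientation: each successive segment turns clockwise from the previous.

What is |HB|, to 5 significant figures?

22.649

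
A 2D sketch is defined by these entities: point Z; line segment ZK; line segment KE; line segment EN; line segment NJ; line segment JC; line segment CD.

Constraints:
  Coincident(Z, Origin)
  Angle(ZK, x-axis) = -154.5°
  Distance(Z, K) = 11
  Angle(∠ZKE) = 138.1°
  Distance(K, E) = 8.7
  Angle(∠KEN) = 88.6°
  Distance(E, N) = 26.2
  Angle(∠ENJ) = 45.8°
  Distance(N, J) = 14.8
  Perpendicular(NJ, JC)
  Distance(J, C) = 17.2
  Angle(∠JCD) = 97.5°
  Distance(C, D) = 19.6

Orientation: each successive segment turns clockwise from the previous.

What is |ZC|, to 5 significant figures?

18.566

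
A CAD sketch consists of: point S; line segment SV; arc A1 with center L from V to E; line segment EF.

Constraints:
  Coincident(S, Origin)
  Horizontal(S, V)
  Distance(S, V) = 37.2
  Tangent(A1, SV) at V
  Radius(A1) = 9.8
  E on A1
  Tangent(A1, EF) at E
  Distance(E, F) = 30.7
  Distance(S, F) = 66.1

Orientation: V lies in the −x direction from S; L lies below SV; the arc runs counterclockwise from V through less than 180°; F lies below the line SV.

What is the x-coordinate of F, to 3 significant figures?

-55.0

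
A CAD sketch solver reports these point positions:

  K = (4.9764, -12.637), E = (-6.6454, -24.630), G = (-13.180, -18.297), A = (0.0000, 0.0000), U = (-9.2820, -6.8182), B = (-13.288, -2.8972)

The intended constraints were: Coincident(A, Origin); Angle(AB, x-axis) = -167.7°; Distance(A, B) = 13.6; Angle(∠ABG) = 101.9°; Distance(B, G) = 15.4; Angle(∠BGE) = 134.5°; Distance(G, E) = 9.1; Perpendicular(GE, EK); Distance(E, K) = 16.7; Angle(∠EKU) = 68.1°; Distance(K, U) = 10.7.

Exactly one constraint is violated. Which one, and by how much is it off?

Distance(K, U) = 10.7 — off by 4.70.

A = (0.00, 0.00) ✓; AB at -167.7° ✓; |AB| = 13.60 ✓; ∠ABG = 101.9° ✓; |BG| = 15.40 ✓; ∠BGE = 134.5° ✓; |GE| = 9.100 ✓; ∠(GE, EK) = 90.00° ✓; |EK| = 16.70 ✓; ∠EKU = 68.10° ✓; |KU| = 15.40 ✗.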